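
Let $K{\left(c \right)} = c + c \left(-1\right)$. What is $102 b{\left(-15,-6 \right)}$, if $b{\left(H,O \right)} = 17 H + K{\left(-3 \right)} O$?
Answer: $-26010$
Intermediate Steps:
$K{\left(c \right)} = 0$ ($K{\left(c \right)} = c - c = 0$)
$b{\left(H,O \right)} = 17 H$ ($b{\left(H,O \right)} = 17 H + 0 O = 17 H + 0 = 17 H$)
$102 b{\left(-15,-6 \right)} = 102 \cdot 17 \left(-15\right) = 102 \left(-255\right) = -26010$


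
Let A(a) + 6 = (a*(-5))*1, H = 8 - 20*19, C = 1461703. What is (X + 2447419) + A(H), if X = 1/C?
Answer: 3580109691920/1461703 ≈ 2.4493e+6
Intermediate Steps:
H = -372 (H = 8 - 380 = -372)
X = 1/1461703 ≈ 6.8413e-7
A(a) = -6 - 5*a (A(a) = -6 + (a*(-5))*1 = -6 - 5*a*1 = -6 - 5*a)
(X + 2447419) + A(H) = (1/1461703 + 2447419) + (-6 - 5*(-372)) = 3577399694558/1461703 + (-6 + 1860) = 3577399694558/1461703 + 1854 = 3580109691920/1461703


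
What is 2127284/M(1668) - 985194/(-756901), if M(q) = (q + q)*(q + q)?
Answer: 3143566238177/2105868127824 ≈ 1.4928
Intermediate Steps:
M(q) = 4*q**2 (M(q) = (2*q)*(2*q) = 4*q**2)
2127284/M(1668) - 985194/(-756901) = 2127284/((4*1668**2)) - 985194/(-756901) = 2127284/((4*2782224)) - 985194*(-1/756901) = 2127284/11128896 + 985194/756901 = 2127284*(1/11128896) + 985194/756901 = 531821/2782224 + 985194/756901 = 3143566238177/2105868127824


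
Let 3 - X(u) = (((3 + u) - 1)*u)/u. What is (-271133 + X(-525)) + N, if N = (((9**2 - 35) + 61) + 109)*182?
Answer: -231295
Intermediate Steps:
X(u) = 1 - u (X(u) = 3 - ((3 + u) - 1)*u/u = 3 - (2 + u)*u/u = 3 - u*(2 + u)/u = 3 - (2 + u) = 3 + (-2 - u) = 1 - u)
N = 39312 (N = (((81 - 35) + 61) + 109)*182 = ((46 + 61) + 109)*182 = (107 + 109)*182 = 216*182 = 39312)
(-271133 + X(-525)) + N = (-271133 + (1 - 1*(-525))) + 39312 = (-271133 + (1 + 525)) + 39312 = (-271133 + 526) + 39312 = -270607 + 39312 = -231295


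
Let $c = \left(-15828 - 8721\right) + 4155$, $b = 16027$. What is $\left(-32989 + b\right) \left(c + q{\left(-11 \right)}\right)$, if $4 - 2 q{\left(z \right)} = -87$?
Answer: $345151257$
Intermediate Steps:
$q{\left(z \right)} = \frac{91}{2}$ ($q{\left(z \right)} = 2 - - \frac{87}{2} = 2 + \frac{87}{2} = \frac{91}{2}$)
$c = -20394$ ($c = -24549 + 4155 = -20394$)
$\left(-32989 + b\right) \left(c + q{\left(-11 \right)}\right) = \left(-32989 + 16027\right) \left(-20394 + \frac{91}{2}\right) = \left(-16962\right) \left(- \frac{40697}{2}\right) = 345151257$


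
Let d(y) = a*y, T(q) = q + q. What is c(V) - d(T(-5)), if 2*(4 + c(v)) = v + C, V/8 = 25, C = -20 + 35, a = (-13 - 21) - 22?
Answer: -913/2 ≈ -456.50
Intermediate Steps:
a = -56 (a = -34 - 22 = -56)
C = 15
V = 200 (V = 8*25 = 200)
T(q) = 2*q
c(v) = 7/2 + v/2 (c(v) = -4 + (v + 15)/2 = -4 + (15 + v)/2 = -4 + (15/2 + v/2) = 7/2 + v/2)
d(y) = -56*y
c(V) - d(T(-5)) = (7/2 + (½)*200) - (-56)*2*(-5) = (7/2 + 100) - (-56)*(-10) = 207/2 - 1*560 = 207/2 - 560 = -913/2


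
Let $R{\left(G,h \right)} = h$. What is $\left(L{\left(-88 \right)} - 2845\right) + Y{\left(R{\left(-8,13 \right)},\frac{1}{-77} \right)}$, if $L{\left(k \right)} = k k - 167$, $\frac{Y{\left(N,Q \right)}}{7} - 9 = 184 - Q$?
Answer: $\frac{66914}{11} \approx 6083.1$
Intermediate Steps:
$Y{\left(N,Q \right)} = 1351 - 7 Q$ ($Y{\left(N,Q \right)} = 63 + 7 \left(184 - Q\right) = 63 - \left(-1288 + 7 Q\right) = 1351 - 7 Q$)
$L{\left(k \right)} = -167 + k^{2}$ ($L{\left(k \right)} = k^{2} - 167 = -167 + k^{2}$)
$\left(L{\left(-88 \right)} - 2845\right) + Y{\left(R{\left(-8,13 \right)},\frac{1}{-77} \right)} = \left(\left(-167 + \left(-88\right)^{2}\right) - 2845\right) + \left(1351 - \frac{7}{-77}\right) = \left(\left(-167 + 7744\right) - 2845\right) + \left(1351 - - \frac{1}{11}\right) = \left(7577 - 2845\right) + \left(1351 + \frac{1}{11}\right) = 4732 + \frac{14862}{11} = \frac{66914}{11}$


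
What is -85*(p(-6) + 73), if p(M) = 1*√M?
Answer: -6205 - 85*I*√6 ≈ -6205.0 - 208.21*I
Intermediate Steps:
p(M) = √M
-85*(p(-6) + 73) = -85*(√(-6) + 73) = -85*(I*√6 + 73) = -85*(73 + I*√6) = -6205 - 85*I*√6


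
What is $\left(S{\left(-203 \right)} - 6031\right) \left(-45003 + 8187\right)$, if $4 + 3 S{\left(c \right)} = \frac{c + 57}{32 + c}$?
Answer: $\frac{37974979952}{171} \approx 2.2208 \cdot 10^{8}$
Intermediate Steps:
$S{\left(c \right)} = - \frac{4}{3} + \frac{57 + c}{3 \left(32 + c\right)}$ ($S{\left(c \right)} = - \frac{4}{3} + \frac{\left(c + 57\right) \frac{1}{32 + c}}{3} = - \frac{4}{3} + \frac{\left(57 + c\right) \frac{1}{32 + c}}{3} = - \frac{4}{3} + \frac{\frac{1}{32 + c} \left(57 + c\right)}{3} = - \frac{4}{3} + \frac{57 + c}{3 \left(32 + c\right)}$)
$\left(S{\left(-203 \right)} - 6031\right) \left(-45003 + 8187\right) = \left(\frac{- \frac{71}{3} - -203}{32 - 203} - 6031\right) \left(-45003 + 8187\right) = \left(\frac{- \frac{71}{3} + 203}{-171} - 6031\right) \left(-36816\right) = \left(\left(- \frac{1}{171}\right) \frac{538}{3} - 6031\right) \left(-36816\right) = \left(- \frac{538}{513} - 6031\right) \left(-36816\right) = \left(- \frac{3094441}{513}\right) \left(-36816\right) = \frac{37974979952}{171}$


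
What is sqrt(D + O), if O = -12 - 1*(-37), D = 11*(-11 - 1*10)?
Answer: I*sqrt(206) ≈ 14.353*I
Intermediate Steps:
D = -231 (D = 11*(-11 - 10) = 11*(-21) = -231)
O = 25 (O = -12 + 37 = 25)
sqrt(D + O) = sqrt(-231 + 25) = sqrt(-206) = I*sqrt(206)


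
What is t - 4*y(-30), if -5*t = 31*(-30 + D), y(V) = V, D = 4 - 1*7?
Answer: 1623/5 ≈ 324.60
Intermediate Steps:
D = -3 (D = 4 - 7 = -3)
t = 1023/5 (t = -31*(-30 - 3)/5 = -31*(-33)/5 = -⅕*(-1023) = 1023/5 ≈ 204.60)
t - 4*y(-30) = 1023/5 - 4*(-30) = 1023/5 - 1*(-120) = 1023/5 + 120 = 1623/5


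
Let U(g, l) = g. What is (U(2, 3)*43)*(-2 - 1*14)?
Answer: -1376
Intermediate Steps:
(U(2, 3)*43)*(-2 - 1*14) = (2*43)*(-2 - 1*14) = 86*(-2 - 14) = 86*(-16) = -1376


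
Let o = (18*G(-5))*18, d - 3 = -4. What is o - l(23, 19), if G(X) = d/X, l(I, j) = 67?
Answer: -11/5 ≈ -2.2000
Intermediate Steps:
d = -1 (d = 3 - 4 = -1)
G(X) = -1/X
o = 324/5 (o = (18*(-1/(-5)))*18 = (18*(-1*(-1/5)))*18 = (18*(1/5))*18 = (18/5)*18 = 324/5 ≈ 64.800)
o - l(23, 19) = 324/5 - 1*67 = 324/5 - 67 = -11/5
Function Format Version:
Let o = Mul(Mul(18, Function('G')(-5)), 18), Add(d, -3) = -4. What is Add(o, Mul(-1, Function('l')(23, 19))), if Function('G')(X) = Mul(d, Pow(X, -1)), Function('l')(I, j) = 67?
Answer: Rational(-11, 5) ≈ -2.2000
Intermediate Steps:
d = -1 (d = Add(3, -4) = -1)
Function('G')(X) = Mul(-1, Pow(X, -1))
o = Rational(324, 5) (o = Mul(Mul(18, Mul(-1, Pow(-5, -1))), 18) = Mul(Mul(18, Mul(-1, Rational(-1, 5))), 18) = Mul(Mul(18, Rational(1, 5)), 18) = Mul(Rational(18, 5), 18) = Rational(324, 5) ≈ 64.800)
Add(o, Mul(-1, Function('l')(23, 19))) = Add(Rational(324, 5), Mul(-1, 67)) = Add(Rational(324, 5), -67) = Rational(-11, 5)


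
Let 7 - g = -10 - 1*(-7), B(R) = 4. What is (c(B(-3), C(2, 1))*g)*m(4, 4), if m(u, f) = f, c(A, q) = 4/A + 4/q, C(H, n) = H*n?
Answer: 120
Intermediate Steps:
g = 10 (g = 7 - (-10 - 1*(-7)) = 7 - (-10 + 7) = 7 - 1*(-3) = 7 + 3 = 10)
(c(B(-3), C(2, 1))*g)*m(4, 4) = ((4/4 + 4/((2*1)))*10)*4 = ((4*(¼) + 4/2)*10)*4 = ((1 + 4*(½))*10)*4 = ((1 + 2)*10)*4 = (3*10)*4 = 30*4 = 120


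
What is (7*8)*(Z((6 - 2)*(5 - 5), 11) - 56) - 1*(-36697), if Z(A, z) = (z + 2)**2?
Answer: 43025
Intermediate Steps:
Z(A, z) = (2 + z)**2
(7*8)*(Z((6 - 2)*(5 - 5), 11) - 56) - 1*(-36697) = (7*8)*((2 + 11)**2 - 56) - 1*(-36697) = 56*(13**2 - 56) + 36697 = 56*(169 - 56) + 36697 = 56*113 + 36697 = 6328 + 36697 = 43025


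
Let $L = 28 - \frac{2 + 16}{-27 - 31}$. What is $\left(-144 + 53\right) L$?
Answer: $- \frac{74711}{29} \approx -2576.2$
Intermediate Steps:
$L = \frac{821}{29}$ ($L = 28 - \frac{18}{-58} = 28 - 18 \left(- \frac{1}{58}\right) = 28 - - \frac{9}{29} = 28 + \frac{9}{29} = \frac{821}{29} \approx 28.31$)
$\left(-144 + 53\right) L = \left(-144 + 53\right) \frac{821}{29} = \left(-91\right) \frac{821}{29} = - \frac{74711}{29}$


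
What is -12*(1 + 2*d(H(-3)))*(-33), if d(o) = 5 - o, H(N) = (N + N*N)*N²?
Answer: -38412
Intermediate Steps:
H(N) = N²*(N + N²) (H(N) = (N + N²)*N² = N²*(N + N²))
-12*(1 + 2*d(H(-3)))*(-33) = -12*(1 + 2*(5 - (-3)³*(1 - 3)))*(-33) = -12*(1 + 2*(5 - (-27)*(-2)))*(-33) = -12*(1 + 2*(5 - 1*54))*(-33) = -12*(1 + 2*(5 - 54))*(-33) = -12*(1 + 2*(-49))*(-33) = -12*(1 - 98)*(-33) = -12*(-97)*(-33) = 1164*(-33) = -38412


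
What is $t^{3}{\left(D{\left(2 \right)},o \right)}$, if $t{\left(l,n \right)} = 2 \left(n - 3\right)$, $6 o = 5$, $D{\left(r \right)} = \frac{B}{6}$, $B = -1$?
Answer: $- \frac{2197}{27} \approx -81.37$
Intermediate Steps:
$D{\left(r \right)} = - \frac{1}{6}$
$o = \frac{5}{6}$ ($o = \frac{1}{6} \cdot 5 = \frac{5}{6} \approx 0.83333$)
$t{\left(l,n \right)} = -6 + 2 n$ ($t{\left(l,n \right)} = 2 \left(-3 + n\right) = -6 + 2 n$)
$t^{3}{\left(D{\left(2 \right)},o \right)} = \left(-6 + 2 \cdot \frac{5}{6}\right)^{3} = \left(-6 + \frac{5}{3}\right)^{3} = \left(- \frac{13}{3}\right)^{3} = - \frac{2197}{27}$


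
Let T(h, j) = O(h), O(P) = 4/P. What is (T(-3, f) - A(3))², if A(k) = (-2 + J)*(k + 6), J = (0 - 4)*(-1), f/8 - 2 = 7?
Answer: 3364/9 ≈ 373.78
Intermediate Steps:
f = 72 (f = 16 + 8*7 = 16 + 56 = 72)
J = 4 (J = -4*(-1) = 4)
A(k) = 12 + 2*k (A(k) = (-2 + 4)*(k + 6) = 2*(6 + k) = 12 + 2*k)
T(h, j) = 4/h
(T(-3, f) - A(3))² = (4/(-3) - (12 + 2*3))² = (4*(-⅓) - (12 + 6))² = (-4/3 - 1*18)² = (-4/3 - 18)² = (-58/3)² = 3364/9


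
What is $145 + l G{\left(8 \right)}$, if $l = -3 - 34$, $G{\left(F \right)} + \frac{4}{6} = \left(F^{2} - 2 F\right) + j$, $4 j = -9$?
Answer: $- \frac{18277}{12} \approx -1523.1$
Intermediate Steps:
$j = - \frac{9}{4}$ ($j = \frac{1}{4} \left(-9\right) = - \frac{9}{4} \approx -2.25$)
$G{\left(F \right)} = - \frac{35}{12} + F^{2} - 2 F$ ($G{\left(F \right)} = - \frac{2}{3} - \left(\frac{9}{4} - F^{2} + 2 F\right) = - \frac{35}{12} + F^{2} - 2 F$)
$l = -37$
$145 + l G{\left(8 \right)} = 145 - 37 \left(- \frac{35}{12} + 8^{2} - 16\right) = 145 - 37 \left(- \frac{35}{12} + 64 - 16\right) = 145 - \frac{20017}{12} = - \frac{18277}{12}$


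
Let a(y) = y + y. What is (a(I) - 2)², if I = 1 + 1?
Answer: 4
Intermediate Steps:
I = 2
a(y) = 2*y
(a(I) - 2)² = (2*2 - 2)² = (4 - 2)² = 2² = 4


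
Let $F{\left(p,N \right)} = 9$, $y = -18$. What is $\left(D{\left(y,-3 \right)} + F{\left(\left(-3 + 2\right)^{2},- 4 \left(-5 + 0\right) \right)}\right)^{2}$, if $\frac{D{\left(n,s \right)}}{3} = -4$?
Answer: $9$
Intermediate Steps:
$D{\left(n,s \right)} = -12$ ($D{\left(n,s \right)} = 3 \left(-4\right) = -12$)
$\left(D{\left(y,-3 \right)} + F{\left(\left(-3 + 2\right)^{2},- 4 \left(-5 + 0\right) \right)}\right)^{2} = \left(-12 + 9\right)^{2} = \left(-3\right)^{2} = 9$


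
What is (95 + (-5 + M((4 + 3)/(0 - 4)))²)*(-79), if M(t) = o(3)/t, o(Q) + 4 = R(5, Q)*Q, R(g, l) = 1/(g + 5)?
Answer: -9999504/1225 ≈ -8162.9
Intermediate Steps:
R(g, l) = 1/(5 + g)
o(Q) = -4 + Q/10 (o(Q) = -4 + Q/(5 + 5) = -4 + Q/10)
M(t) = -37/(10*t) (M(t) = (-4 + (⅒)*3)/t = (-4 + 3/10)/t = -37/(10*t))
(95 + (-5 + M((4 + 3)/(0 - 4)))²)*(-79) = (95 + (-5 - 37*(0 - 4)/(4 + 3)/10)²)*(-79) = (95 + (-5 - 37/(10*(7/(-4))))²)*(-79) = (95 + (-5 - 37/(10*(7*(-¼))))²)*(-79) = (95 + (-5 - 37/(10*(-7/4)))²)*(-79) = (95 + (-5 - 37/10*(-4/7))²)*(-79) = (95 + (-5 + 74/35)²)*(-79) = (95 + (-101/35)²)*(-79) = (95 + 10201/1225)*(-79) = (126576/1225)*(-79) = -9999504/1225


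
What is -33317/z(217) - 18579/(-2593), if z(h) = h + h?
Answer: -78327695/1125362 ≈ -69.602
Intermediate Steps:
z(h) = 2*h
-33317/z(217) - 18579/(-2593) = -33317/(2*217) - 18579/(-2593) = -33317/434 - 18579*(-1/2593) = -33317*1/434 + 18579/2593 = -33317/434 + 18579/2593 = -78327695/1125362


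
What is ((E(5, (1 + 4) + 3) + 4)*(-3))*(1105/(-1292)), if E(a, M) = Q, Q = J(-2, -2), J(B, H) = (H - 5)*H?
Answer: 1755/38 ≈ 46.184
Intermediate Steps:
J(B, H) = H*(-5 + H) (J(B, H) = (-5 + H)*H = H*(-5 + H))
Q = 14 (Q = -2*(-5 - 2) = -2*(-7) = 14)
E(a, M) = 14
((E(5, (1 + 4) + 3) + 4)*(-3))*(1105/(-1292)) = ((14 + 4)*(-3))*(1105/(-1292)) = (18*(-3))*(1105*(-1/1292)) = -54*(-65/76) = 1755/38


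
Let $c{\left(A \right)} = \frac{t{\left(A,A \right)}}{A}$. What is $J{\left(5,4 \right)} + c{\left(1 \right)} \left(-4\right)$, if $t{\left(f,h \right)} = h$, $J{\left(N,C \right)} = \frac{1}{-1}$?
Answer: $-5$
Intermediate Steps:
$J{\left(N,C \right)} = -1$
$c{\left(A \right)} = 1$ ($c{\left(A \right)} = \frac{A}{A} = 1$)
$J{\left(5,4 \right)} + c{\left(1 \right)} \left(-4\right) = -1 + 1 \left(-4\right) = -1 - 4 = -5$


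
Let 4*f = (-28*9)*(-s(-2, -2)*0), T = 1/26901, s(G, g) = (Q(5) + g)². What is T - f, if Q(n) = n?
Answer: 1/26901 ≈ 3.7173e-5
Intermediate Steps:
s(G, g) = (5 + g)²
T = 1/26901 ≈ 3.7173e-5
f = 0 (f = ((-28*9)*(-(5 - 2)²*0))/4 = (-252*(-1*3²)*0)/4 = (-252*(-1*9)*0)/4 = (-(-2268)*0)/4 = (-252*0)/4 = (¼)*0 = 0)
T - f = 1/26901 - 1*0 = 1/26901 + 0 = 1/26901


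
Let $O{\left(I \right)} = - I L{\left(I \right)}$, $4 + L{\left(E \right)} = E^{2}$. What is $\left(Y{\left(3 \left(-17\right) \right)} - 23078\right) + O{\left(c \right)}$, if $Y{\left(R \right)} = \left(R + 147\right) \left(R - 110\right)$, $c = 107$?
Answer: $-1263149$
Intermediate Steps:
$L{\left(E \right)} = -4 + E^{2}$
$Y{\left(R \right)} = \left(-110 + R\right) \left(147 + R\right)$ ($Y{\left(R \right)} = \left(147 + R\right) \left(-110 + R\right) = \left(-110 + R\right) \left(147 + R\right)$)
$O{\left(I \right)} = - I \left(-4 + I^{2}\right)$
$\left(Y{\left(3 \left(-17\right) \right)} - 23078\right) + O{\left(c \right)} = \left(\left(-16170 + \left(3 \left(-17\right)\right)^{2} + 37 \cdot 3 \left(-17\right)\right) - 23078\right) + 107 \left(4 - 107^{2}\right) = \left(\left(-16170 + \left(-51\right)^{2} + 37 \left(-51\right)\right) - 23078\right) + 107 \left(4 - 11449\right) = \left(\left(-16170 + 2601 - 1887\right) - 23078\right) + 107 \left(4 - 11449\right) = \left(-15456 - 23078\right) + 107 \left(-11445\right) = -38534 - 1224615 = -1263149$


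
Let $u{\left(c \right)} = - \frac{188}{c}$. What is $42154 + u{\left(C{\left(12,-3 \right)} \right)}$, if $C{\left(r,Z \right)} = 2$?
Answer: $42060$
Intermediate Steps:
$42154 + u{\left(C{\left(12,-3 \right)} \right)} = 42154 - \frac{188}{2} = 42154 - 94 = 42060$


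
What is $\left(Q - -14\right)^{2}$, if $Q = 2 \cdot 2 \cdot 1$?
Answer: $324$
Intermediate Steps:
$Q = 4$ ($Q = 4 \cdot 1 = 4$)
$\left(Q - -14\right)^{2} = \left(4 - -14\right)^{2} = \left(4 + 14\right)^{2} = 18^{2} = 324$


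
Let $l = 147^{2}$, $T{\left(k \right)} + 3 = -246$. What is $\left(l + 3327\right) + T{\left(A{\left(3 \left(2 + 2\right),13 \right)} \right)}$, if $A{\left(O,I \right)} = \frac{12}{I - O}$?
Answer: $24687$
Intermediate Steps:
$T{\left(k \right)} = -249$ ($T{\left(k \right)} = -3 - 246 = -249$)
$l = 21609$
$\left(l + 3327\right) + T{\left(A{\left(3 \left(2 + 2\right),13 \right)} \right)} = \left(21609 + 3327\right) - 249 = 24936 - 249 = 24687$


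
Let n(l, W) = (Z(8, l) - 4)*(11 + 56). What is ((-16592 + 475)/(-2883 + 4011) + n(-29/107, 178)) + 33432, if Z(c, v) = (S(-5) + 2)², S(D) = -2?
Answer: 37392875/1128 ≈ 33150.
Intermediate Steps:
Z(c, v) = 0 (Z(c, v) = (-2 + 2)² = 0² = 0)
n(l, W) = -268 (n(l, W) = (0 - 4)*(11 + 56) = -4*67 = -268)
((-16592 + 475)/(-2883 + 4011) + n(-29/107, 178)) + 33432 = ((-16592 + 475)/(-2883 + 4011) - 268) + 33432 = (-16117/1128 - 268) + 33432 = -318421/1128 + 33432 = 37392875/1128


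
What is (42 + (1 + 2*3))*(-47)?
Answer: -2303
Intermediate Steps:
(42 + (1 + 2*3))*(-47) = (42 + (1 + 6))*(-47) = (42 + 7)*(-47) = 49*(-47) = -2303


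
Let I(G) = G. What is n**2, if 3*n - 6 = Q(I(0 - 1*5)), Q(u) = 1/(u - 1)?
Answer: 1225/324 ≈ 3.7809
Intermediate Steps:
Q(u) = 1/(-1 + u)
n = 35/18 (n = 2 + 1/(3*(-1 + (0 - 1*5))) = 2 + 1/(3*(-1 + (0 - 5))) = 2 + 1/(3*(-1 - 5)) = 2 + (1/3)/(-6) = 2 + (1/3)*(-1/6) = 2 - 1/18 = 35/18 ≈ 1.9444)
n**2 = (35/18)**2 = 1225/324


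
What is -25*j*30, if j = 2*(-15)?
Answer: 22500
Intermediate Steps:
j = -30
-25*j*30 = -25*(-30)*30 = 750*30 = 22500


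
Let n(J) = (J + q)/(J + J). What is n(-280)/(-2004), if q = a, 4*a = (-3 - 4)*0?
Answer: -1/4008 ≈ -0.00024950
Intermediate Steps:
a = 0 (a = ((-3 - 4)*0)/4 = (-7*0)/4 = (1/4)*0 = 0)
q = 0
n(J) = 1/2 (n(J) = (J + 0)/(J + J) = J/((2*J)) = J*(1/(2*J)) = 1/2)
n(-280)/(-2004) = (1/2)/(-2004) = (1/2)*(-1/2004) = -1/4008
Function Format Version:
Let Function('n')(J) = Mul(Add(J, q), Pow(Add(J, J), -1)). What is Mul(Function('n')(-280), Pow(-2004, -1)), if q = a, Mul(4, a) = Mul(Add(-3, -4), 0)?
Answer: Rational(-1, 4008) ≈ -0.00024950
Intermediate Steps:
a = 0 (a = Mul(Rational(1, 4), Mul(Add(-3, -4), 0)) = Mul(Rational(1, 4), Mul(-7, 0)) = Mul(Rational(1, 4), 0) = 0)
q = 0
Function('n')(J) = Rational(1, 2) (Function('n')(J) = Mul(Add(J, 0), Pow(Add(J, J), -1)) = Mul(J, Pow(Mul(2, J), -1)) = Mul(J, Mul(Rational(1, 2), Pow(J, -1))) = Rational(1, 2))
Mul(Function('n')(-280), Pow(-2004, -1)) = Mul(Rational(1, 2), Pow(-2004, -1)) = Mul(Rational(1, 2), Rational(-1, 2004)) = Rational(-1, 4008)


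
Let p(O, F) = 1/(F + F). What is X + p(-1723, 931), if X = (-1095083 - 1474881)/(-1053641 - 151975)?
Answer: 598309823/280607124 ≈ 2.1322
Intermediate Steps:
p(O, F) = 1/(2*F)
X = 642491/301404 (X = -2569964/(-1205616) = -2569964*(-1/1205616) = 642491/301404 ≈ 2.1317)
X + p(-1723, 931) = 642491/301404 + (½)/931 = 642491/301404 + (½)*(1/931) = 642491/301404 + 1/1862 = 598309823/280607124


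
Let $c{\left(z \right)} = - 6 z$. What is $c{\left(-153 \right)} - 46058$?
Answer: $-45140$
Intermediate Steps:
$c{\left(-153 \right)} - 46058 = \left(-6\right) \left(-153\right) - 46058 = 918 - 46058 = -45140$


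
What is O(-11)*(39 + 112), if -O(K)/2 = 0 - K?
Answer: -3322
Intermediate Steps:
O(K) = 2*K (O(K) = -2*(0 - K) = -(-2)*K = 2*K)
O(-11)*(39 + 112) = (2*(-11))*(39 + 112) = -22*151 = -3322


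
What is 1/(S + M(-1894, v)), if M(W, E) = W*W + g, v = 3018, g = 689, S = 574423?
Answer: 1/4162348 ≈ 2.4025e-7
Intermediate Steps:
M(W, E) = 689 + W² (M(W, E) = W*W + 689 = W² + 689 = 689 + W²)
1/(S + M(-1894, v)) = 1/(574423 + (689 + (-1894)²)) = 1/(574423 + (689 + 3587236)) = 1/(574423 + 3587925) = 1/4162348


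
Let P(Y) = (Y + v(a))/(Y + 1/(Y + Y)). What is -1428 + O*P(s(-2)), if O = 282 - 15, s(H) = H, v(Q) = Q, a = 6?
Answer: -5708/3 ≈ -1902.7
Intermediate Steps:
O = 267
P(Y) = (6 + Y)/(Y + 1/(2*Y)) (P(Y) = (Y + 6)/(Y + 1/(Y + Y)) = (6 + Y)/(Y + 1/(2*Y)))
-1428 + O*P(s(-2)) = -1428 + 267*(2*(-2)*(6 - 2)/(1 + 2*(-2)²)) = -1428 + 267*(2*(-2)*4/(1 + 2*4)) = -1428 + 267*(2*(-2)*4/(1 + 8)) = -1428 + 267*(2*(-2)*4/9) = -1428 + 267*(2*(-2)*(⅑)*4) = -1428 + 267*(-16/9) = -1428 - 1424/3 = -5708/3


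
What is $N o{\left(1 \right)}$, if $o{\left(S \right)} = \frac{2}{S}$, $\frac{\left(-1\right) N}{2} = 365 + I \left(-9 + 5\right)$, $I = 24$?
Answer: $-1076$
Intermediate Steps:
$N = -538$ ($N = - 2 \left(365 + 24 \left(-9 + 5\right)\right) = - 2 \left(365 + 24 \left(-4\right)\right) = - 2 \left(365 - 96\right) = \left(-2\right) 269 = -538$)
$N o{\left(1 \right)} = - 538 \cdot \frac{2}{1} = - 538 \cdot 2 \cdot 1 = \left(-538\right) 2 = -1076$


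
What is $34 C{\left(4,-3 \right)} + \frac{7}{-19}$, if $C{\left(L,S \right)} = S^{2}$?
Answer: $\frac{5807}{19} \approx 305.63$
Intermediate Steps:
$34 C{\left(4,-3 \right)} + \frac{7}{-19} = 34 \left(-3\right)^{2} + \frac{7}{-19} = 34 \cdot 9 + 7 \left(- \frac{1}{19}\right) = 306 - \frac{7}{19} = \frac{5807}{19}$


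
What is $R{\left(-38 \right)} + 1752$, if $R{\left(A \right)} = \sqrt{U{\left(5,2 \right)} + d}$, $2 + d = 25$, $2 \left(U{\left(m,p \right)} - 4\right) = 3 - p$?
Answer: $1752 + \frac{\sqrt{110}}{2} \approx 1757.2$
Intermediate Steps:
$U{\left(m,p \right)} = \frac{11}{2} - \frac{p}{2}$ ($U{\left(m,p \right)} = 4 + \frac{3 - p}{2} = 4 - \left(- \frac{3}{2} + \frac{p}{2}\right) = \frac{11}{2} - \frac{p}{2}$)
$d = 23$ ($d = -2 + 25 = 23$)
$R{\left(A \right)} = \frac{\sqrt{110}}{2}$ ($R{\left(A \right)} = \sqrt{\left(\frac{11}{2} - 1\right) + 23} = \sqrt{\frac{9}{2} + 23} = \sqrt{\frac{55}{2}} = \frac{\sqrt{110}}{2}$)
$R{\left(-38 \right)} + 1752 = \frac{\sqrt{110}}{2} + 1752 = 1752 + \frac{\sqrt{110}}{2}$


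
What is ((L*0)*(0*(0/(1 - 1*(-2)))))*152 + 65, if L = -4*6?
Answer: 65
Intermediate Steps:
L = -24
((L*0)*(0*(0/(1 - 1*(-2)))))*152 + 65 = ((-24*0)*(0*(0/(1 - 1*(-2)))))*152 + 65 = (0*(0*(0/(1 + 2))))*152 + 65 = (0*(0*(0/3)))*152 + 65 = (0*(0*(0*(⅓))))*152 + 65 = (0*(0*0))*152 + 65 = (0*0)*152 + 65 = 0*152 + 65 = 0 + 65 = 65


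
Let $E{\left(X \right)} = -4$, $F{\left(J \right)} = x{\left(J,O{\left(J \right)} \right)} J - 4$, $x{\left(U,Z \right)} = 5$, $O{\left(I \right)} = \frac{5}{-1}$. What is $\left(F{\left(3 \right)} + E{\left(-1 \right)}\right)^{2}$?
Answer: $49$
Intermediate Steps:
$O{\left(I \right)} = -5$ ($O{\left(I \right)} = 5 \left(-1\right) = -5$)
$F{\left(J \right)} = -4 + 5 J$ ($F{\left(J \right)} = 5 J - 4 = -4 + 5 J$)
$\left(F{\left(3 \right)} + E{\left(-1 \right)}\right)^{2} = \left(\left(-4 + 5 \cdot 3\right) - 4\right)^{2} = \left(\left(-4 + 15\right) - 4\right)^{2} = \left(11 - 4\right)^{2} = 7^{2} = 49$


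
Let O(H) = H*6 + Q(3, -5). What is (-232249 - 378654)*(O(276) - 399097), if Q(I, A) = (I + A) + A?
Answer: 242802175544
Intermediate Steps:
Q(I, A) = I + 2*A (Q(I, A) = (A + I) + A = I + 2*A)
O(H) = -7 + 6*H (O(H) = H*6 + (3 + 2*(-5)) = 6*H + (3 - 10) = 6*H - 7 = -7 + 6*H)
(-232249 - 378654)*(O(276) - 399097) = (-232249 - 378654)*((-7 + 6*276) - 399097) = -610903*((-7 + 1656) - 399097) = -610903*(1649 - 399097) = -610903*(-397448) = 242802175544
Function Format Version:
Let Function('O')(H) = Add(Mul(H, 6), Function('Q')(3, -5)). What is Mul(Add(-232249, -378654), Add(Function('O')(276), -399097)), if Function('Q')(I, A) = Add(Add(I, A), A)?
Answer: 242802175544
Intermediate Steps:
Function('Q')(I, A) = Add(I, Mul(2, A)) (Function('Q')(I, A) = Add(Add(A, I), A) = Add(I, Mul(2, A)))
Function('O')(H) = Add(-7, Mul(6, H)) (Function('O')(H) = Add(Mul(H, 6), Add(3, Mul(2, -5))) = Add(Mul(6, H), Add(3, -10)) = Add(Mul(6, H), -7) = Add(-7, Mul(6, H)))
Mul(Add(-232249, -378654), Add(Function('O')(276), -399097)) = Mul(Add(-232249, -378654), Add(Add(-7, Mul(6, 276)), -399097)) = Mul(-610903, Add(Add(-7, 1656), -399097)) = Mul(-610903, Add(1649, -399097)) = Mul(-610903, -397448) = 242802175544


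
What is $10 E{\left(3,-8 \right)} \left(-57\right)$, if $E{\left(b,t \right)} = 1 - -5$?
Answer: $-3420$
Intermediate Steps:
$E{\left(b,t \right)} = 6$ ($E{\left(b,t \right)} = 1 + 5 = 6$)
$10 E{\left(3,-8 \right)} \left(-57\right) = 10 \cdot 6 \left(-57\right) = 60 \left(-57\right) = -3420$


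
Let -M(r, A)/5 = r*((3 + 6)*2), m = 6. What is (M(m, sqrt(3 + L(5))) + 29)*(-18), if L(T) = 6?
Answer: 9198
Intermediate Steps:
M(r, A) = -90*r (M(r, A) = -5*r*(3 + 6)*2 = -5*r*9*2 = -5*r*18 = -90*r)
(M(m, sqrt(3 + L(5))) + 29)*(-18) = (-90*6 + 29)*(-18) = (-540 + 29)*(-18) = -511*(-18) = 9198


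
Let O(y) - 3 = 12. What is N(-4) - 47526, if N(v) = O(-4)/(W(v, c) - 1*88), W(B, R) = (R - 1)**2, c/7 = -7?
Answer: -38210899/804 ≈ -47526.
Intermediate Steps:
c = -49 (c = 7*(-7) = -49)
W(B, R) = (-1 + R)**2
O(y) = 15 (O(y) = 3 + 12 = 15)
N(v) = 5/804 (N(v) = 15/((-1 - 49)**2 - 1*88) = 15/((-50)**2 - 88) = 15/(2500 - 88) = 15/2412 = 15*(1/2412) = 5/804)
N(-4) - 47526 = 5/804 - 47526 = -38210899/804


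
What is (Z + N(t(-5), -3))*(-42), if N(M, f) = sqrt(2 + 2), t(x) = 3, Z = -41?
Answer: 1638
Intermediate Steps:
N(M, f) = 2 (N(M, f) = sqrt(4) = 2)
(Z + N(t(-5), -3))*(-42) = (-41 + 2)*(-42) = -39*(-42) = 1638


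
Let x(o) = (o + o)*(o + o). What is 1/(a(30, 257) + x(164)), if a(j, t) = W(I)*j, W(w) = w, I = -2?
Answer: 1/107524 ≈ 9.3002e-6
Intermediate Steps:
a(j, t) = -2*j
x(o) = 4*o² (x(o) = (2*o)*(2*o) = 4*o²)
1/(a(30, 257) + x(164)) = 1/(-2*30 + 4*164²) = 1/(-60 + 4*26896) = 1/(-60 + 107584) = 1/107524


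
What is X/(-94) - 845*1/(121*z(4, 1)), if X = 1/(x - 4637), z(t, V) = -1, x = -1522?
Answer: 489209491/70052466 ≈ 6.9835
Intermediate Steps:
X = -1/6159 (X = 1/(-1522 - 4637) = 1/(-6159) = -1/6159 ≈ -0.00016236)
X/(-94) - 845*1/(121*z(4, 1)) = -1/6159/(-94) - 845/(-1*11*11) = -1/6159*(-1/94) - 845/((-11*11)) = 1/578946 - 845/(-121) = 1/578946 - 845*(-1/121) = 1/578946 + 845/121 = 489209491/70052466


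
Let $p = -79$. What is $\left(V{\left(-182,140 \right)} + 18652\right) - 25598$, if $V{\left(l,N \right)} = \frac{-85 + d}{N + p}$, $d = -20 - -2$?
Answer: $- \frac{423809}{61} \approx -6947.7$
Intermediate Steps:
$d = -18$ ($d = -20 + 2 = -18$)
$V{\left(l,N \right)} = - \frac{103}{-79 + N}$ ($V{\left(l,N \right)} = \frac{-85 - 18}{N - 79} = - \frac{103}{-79 + N}$)
$\left(V{\left(-182,140 \right)} + 18652\right) - 25598 = \left(- \frac{103}{-79 + 140} + 18652\right) - 25598 = \left(- \frac{103}{61} + 18652\right) - 25598 = \frac{1137669}{61} - 25598 = - \frac{423809}{61}$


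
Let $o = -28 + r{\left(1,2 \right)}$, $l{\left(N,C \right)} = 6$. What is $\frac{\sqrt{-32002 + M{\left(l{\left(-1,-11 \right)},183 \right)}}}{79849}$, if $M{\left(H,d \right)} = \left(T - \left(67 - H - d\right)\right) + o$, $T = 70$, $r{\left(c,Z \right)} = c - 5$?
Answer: $\frac{3 i \sqrt{3538}}{79849} \approx 0.0022348 i$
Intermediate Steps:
$r{\left(c,Z \right)} = -5 + c$ ($r{\left(c,Z \right)} = c - 5 = -5 + c$)
$o = -32$ ($o = -28 + \left(-5 + 1\right) = -28 - 4 = -32$)
$M{\left(H,d \right)} = -29 + H + d$ ($M{\left(H,d \right)} = \left(70 - \left(67 - H - d\right)\right) - 32 = \left(70 + \left(-67 + H + d\right)\right) - 32 = \left(3 + H + d\right) - 32 = -29 + H + d$)
$\frac{\sqrt{-32002 + M{\left(l{\left(-1,-11 \right)},183 \right)}}}{79849} = \frac{\sqrt{-32002 + \left(-29 + 6 + 183\right)}}{79849} = \sqrt{-32002 + 160} \cdot \frac{1}{79849} = \sqrt{-31842} \cdot \frac{1}{79849} = 3 i \sqrt{3538} \cdot \frac{1}{79849} = \frac{3 i \sqrt{3538}}{79849}$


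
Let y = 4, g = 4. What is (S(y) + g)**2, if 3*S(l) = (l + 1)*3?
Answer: 81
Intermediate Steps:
S(l) = 1 + l (S(l) = ((l + 1)*3)/3 = ((1 + l)*3)/3 = (3 + 3*l)/3 = 1 + l)
(S(y) + g)**2 = ((1 + 4) + 4)**2 = (5 + 4)**2 = 9**2 = 81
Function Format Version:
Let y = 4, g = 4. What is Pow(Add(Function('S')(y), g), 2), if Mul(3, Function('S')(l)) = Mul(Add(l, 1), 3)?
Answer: 81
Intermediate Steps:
Function('S')(l) = Add(1, l) (Function('S')(l) = Mul(Rational(1, 3), Mul(Add(l, 1), 3)) = Mul(Rational(1, 3), Mul(Add(1, l), 3)) = Mul(Rational(1, 3), Add(3, Mul(3, l))) = Add(1, l))
Pow(Add(Function('S')(y), g), 2) = Pow(Add(Add(1, 4), 4), 2) = Pow(Add(5, 4), 2) = Pow(9, 2) = 81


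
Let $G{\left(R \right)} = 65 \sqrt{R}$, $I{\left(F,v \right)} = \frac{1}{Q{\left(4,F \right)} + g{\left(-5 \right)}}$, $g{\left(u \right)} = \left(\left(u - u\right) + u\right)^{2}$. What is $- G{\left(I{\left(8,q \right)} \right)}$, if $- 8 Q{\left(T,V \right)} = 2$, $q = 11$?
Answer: $- \frac{130 \sqrt{11}}{33} \approx -13.065$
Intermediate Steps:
$Q{\left(T,V \right)} = - \frac{1}{4}$ ($Q{\left(T,V \right)} = \left(- \frac{1}{8}\right) 2 = - \frac{1}{4}$)
$g{\left(u \right)} = u^{2}$ ($g{\left(u \right)} = \left(0 + u\right)^{2} = u^{2}$)
$I{\left(F,v \right)} = \frac{4}{99}$ ($I{\left(F,v \right)} = \frac{1}{- \frac{1}{4} + \left(-5\right)^{2}} = \frac{1}{- \frac{1}{4} + 25} = \frac{1}{\frac{99}{4}} = \frac{4}{99}$)
$- G{\left(I{\left(8,q \right)} \right)} = - 65 \sqrt{\frac{4}{99}} = - 65 \frac{2 \sqrt{11}}{33} = - \frac{130 \sqrt{11}}{33}$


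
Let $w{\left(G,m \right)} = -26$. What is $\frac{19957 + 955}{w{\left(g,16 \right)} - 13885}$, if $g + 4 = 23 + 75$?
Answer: $- \frac{20912}{13911} \approx -1.5033$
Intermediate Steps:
$g = 94$ ($g = -4 + \left(23 + 75\right) = -4 + 98 = 94$)
$\frac{19957 + 955}{w{\left(g,16 \right)} - 13885} = \frac{19957 + 955}{-26 - 13885} = \frac{20912}{-13911} = 20912 \left(- \frac{1}{13911}\right) = - \frac{20912}{13911}$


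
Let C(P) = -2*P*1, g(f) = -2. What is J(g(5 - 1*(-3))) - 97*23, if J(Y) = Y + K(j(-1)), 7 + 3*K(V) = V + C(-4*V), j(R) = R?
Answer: -6715/3 ≈ -2238.3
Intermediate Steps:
C(P) = -2*P
K(V) = -7/3 + 3*V (K(V) = -7/3 + (V - (-8)*V)/3 = -7/3 + (V + 8*V)/3 = -7/3 + (9*V)/3 = -7/3 + 3*V)
J(Y) = -16/3 + Y (J(Y) = Y + (-7/3 + 3*(-1)) = Y + (-7/3 - 3) = Y - 16/3 = -16/3 + Y)
J(g(5 - 1*(-3))) - 97*23 = (-16/3 - 2) - 97*23 = -22/3 - 2231 = -6715/3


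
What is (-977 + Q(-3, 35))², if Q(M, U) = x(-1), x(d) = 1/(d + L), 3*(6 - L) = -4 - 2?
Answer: 46758244/49 ≈ 9.5425e+5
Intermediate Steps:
L = 8 (L = 6 - (-4 - 2)/3 = 6 - ⅓*(-6) = 6 + 2 = 8)
x(d) = 1/(8 + d) (x(d) = 1/(d + 8) = 1/(8 + d))
Q(M, U) = ⅐ (Q(M, U) = 1/(8 - 1) = 1/7 = ⅐)
(-977 + Q(-3, 35))² = (-977 + ⅐)² = (-6838/7)² = 46758244/49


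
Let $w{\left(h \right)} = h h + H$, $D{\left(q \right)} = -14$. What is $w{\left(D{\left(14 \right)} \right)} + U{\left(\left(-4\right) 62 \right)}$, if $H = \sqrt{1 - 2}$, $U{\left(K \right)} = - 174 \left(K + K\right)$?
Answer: $86500 + i \approx 86500.0 + 1.0 i$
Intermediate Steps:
$U{\left(K \right)} = - 348 K$ ($U{\left(K \right)} = - 174 \cdot 2 K = - 348 K$)
$H = i$ ($H = \sqrt{-1} = i \approx 1.0 i$)
$w{\left(h \right)} = i + h^{2}$ ($w{\left(h \right)} = h h + i = h^{2} + i = i + h^{2}$)
$w{\left(D{\left(14 \right)} \right)} + U{\left(\left(-4\right) 62 \right)} = \left(i + \left(-14\right)^{2}\right) - 348 \left(\left(-4\right) 62\right) = \left(i + 196\right) - -86304 = \left(196 + i\right) + 86304 = 86500 + i$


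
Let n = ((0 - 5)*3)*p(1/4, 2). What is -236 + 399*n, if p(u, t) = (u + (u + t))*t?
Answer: -30161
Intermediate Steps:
p(u, t) = t*(t + 2*u) (p(u, t) = (u + (t + u))*t = (t + 2*u)*t = t*(t + 2*u))
n = -75 (n = ((0 - 5)*3)*(2*(2 + 2/4)) = (-5*3)*(2*(2 + 2*(¼))) = -30*(2 + ½) = -30*5/2 = -15*5 = -75)
-236 + 399*n = -236 + 399*(-75) = -236 - 29925 = -30161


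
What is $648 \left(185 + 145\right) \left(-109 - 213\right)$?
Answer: $-68856480$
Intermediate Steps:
$648 \left(185 + 145\right) \left(-109 - 213\right) = 648 \cdot 330 \left(-322\right) = 648 \left(-106260\right) = -68856480$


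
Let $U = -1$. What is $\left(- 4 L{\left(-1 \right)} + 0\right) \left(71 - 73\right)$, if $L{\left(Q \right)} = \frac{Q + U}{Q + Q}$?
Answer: $8$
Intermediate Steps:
$L{\left(Q \right)} = \frac{-1 + Q}{2 Q}$ ($L{\left(Q \right)} = \frac{Q - 1}{Q + Q} = \frac{-1 + Q}{2 Q}$)
$\left(- 4 L{\left(-1 \right)} + 0\right) \left(71 - 73\right) = \left(- 4 \frac{-1 - 1}{2 \left(-1\right)} + 0\right) \left(71 - 73\right) = \left(- 4 \cdot \frac{1}{2} \left(-1\right) \left(-2\right) + 0\right) \left(-2\right) = \left(\left(-4\right) 1 + 0\right) \left(-2\right) = \left(-4 + 0\right) \left(-2\right) = \left(-4\right) \left(-2\right) = 8$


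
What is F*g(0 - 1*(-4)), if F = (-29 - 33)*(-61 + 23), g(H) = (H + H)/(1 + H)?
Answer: 18848/5 ≈ 3769.6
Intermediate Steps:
g(H) = 2*H/(1 + H) (g(H) = (2*H)/(1 + H) = 2*H/(1 + H))
F = 2356 (F = -62*(-38) = 2356)
F*g(0 - 1*(-4)) = 2356*(2*(0 - 1*(-4))/(1 + (0 - 1*(-4)))) = 2356*(2*(0 + 4)/(1 + (0 + 4))) = 2356*(2*4/(1 + 4)) = 2356*(2*4/5) = 2356*(2*4*(1/5)) = 2356*(8/5) = 18848/5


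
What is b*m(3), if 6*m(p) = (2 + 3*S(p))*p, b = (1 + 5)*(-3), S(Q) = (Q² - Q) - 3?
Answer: -99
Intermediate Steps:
S(Q) = -3 + Q² - Q
b = -18 (b = 6*(-3) = -18)
m(p) = p*(-7 - 3*p + 3*p²)/6 (m(p) = ((2 + 3*(-3 + p² - p))*p)/6 = ((2 + (-9 - 3*p + 3*p²))*p)/6 = ((-7 - 3*p + 3*p²)*p)/6 = (p*(-7 - 3*p + 3*p²))/6 = p*(-7 - 3*p + 3*p²)/6)
b*m(3) = -3*3*(-7 - 3*3 + 3*3²) = -3*3*(-7 - 9 + 3*9) = -3*3*(-7 - 9 + 27) = -3*3*11 = -18*11/2 = -99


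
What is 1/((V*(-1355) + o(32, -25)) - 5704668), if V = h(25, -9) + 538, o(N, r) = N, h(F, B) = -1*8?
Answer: -1/6422786 ≈ -1.5570e-7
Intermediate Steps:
h(F, B) = -8
V = 530 (V = -8 + 538 = 530)
1/((V*(-1355) + o(32, -25)) - 5704668) = 1/((530*(-1355) + 32) - 5704668) = 1/((-718150 + 32) - 5704668) = 1/(-718118 - 5704668) = 1/(-6422786) = -1/6422786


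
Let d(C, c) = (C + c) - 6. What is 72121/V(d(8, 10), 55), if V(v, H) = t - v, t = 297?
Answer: 72121/285 ≈ 253.06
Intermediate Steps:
d(C, c) = -6 + C + c
V(v, H) = 297 - v
72121/V(d(8, 10), 55) = 72121/(297 - (-6 + 8 + 10)) = 72121/(297 - 1*12) = 72121/(297 - 12) = 72121/285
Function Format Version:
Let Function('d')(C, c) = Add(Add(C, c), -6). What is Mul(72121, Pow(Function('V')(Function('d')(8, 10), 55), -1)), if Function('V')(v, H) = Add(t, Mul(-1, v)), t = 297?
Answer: Rational(72121, 285) ≈ 253.06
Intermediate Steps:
Function('d')(C, c) = Add(-6, C, c)
Function('V')(v, H) = Add(297, Mul(-1, v))
Mul(72121, Pow(Function('V')(Function('d')(8, 10), 55), -1)) = Mul(72121, Pow(Add(297, Mul(-1, Add(-6, 8, 10))), -1)) = Mul(72121, Pow(Add(297, Mul(-1, 12)), -1)) = Mul(72121, Pow(Add(297, -12), -1)) = Mul(72121, Pow(285, -1)) = Mul(72121, Rational(1, 285)) = Rational(72121, 285)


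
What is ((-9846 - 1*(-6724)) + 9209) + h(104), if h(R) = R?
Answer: 6191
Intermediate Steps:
((-9846 - 1*(-6724)) + 9209) + h(104) = ((-9846 - 1*(-6724)) + 9209) + 104 = ((-9846 + 6724) + 9209) + 104 = (-3122 + 9209) + 104 = 6087 + 104 = 6191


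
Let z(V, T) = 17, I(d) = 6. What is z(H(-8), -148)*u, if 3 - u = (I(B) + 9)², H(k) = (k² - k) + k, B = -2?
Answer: -3774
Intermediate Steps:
H(k) = k²
u = -222 (u = 3 - (6 + 9)² = 3 - 1*15² = 3 - 1*225 = 3 - 225 = -222)
z(H(-8), -148)*u = 17*(-222) = -3774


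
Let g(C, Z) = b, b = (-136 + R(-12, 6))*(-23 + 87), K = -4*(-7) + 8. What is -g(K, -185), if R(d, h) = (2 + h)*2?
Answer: 7680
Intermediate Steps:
K = 36 (K = 28 + 8 = 36)
R(d, h) = 4 + 2*h
b = -7680 (b = (-136 + (4 + 2*6))*(-23 + 87) = (-136 + (4 + 12))*64 = (-136 + 16)*64 = -120*64 = -7680)
g(C, Z) = -7680
-g(K, -185) = -1*(-7680) = 7680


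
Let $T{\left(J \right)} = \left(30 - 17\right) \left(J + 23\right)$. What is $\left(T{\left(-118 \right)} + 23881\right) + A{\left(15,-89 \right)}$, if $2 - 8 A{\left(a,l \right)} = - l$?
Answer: $\frac{181081}{8} \approx 22635.0$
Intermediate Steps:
$A{\left(a,l \right)} = \frac{1}{4} + \frac{l}{8}$ ($A{\left(a,l \right)} = \frac{1}{4} - \frac{\left(-1\right) l}{8} = \frac{1}{4} + \frac{l}{8}$)
$T{\left(J \right)} = 299 + 13 J$ ($T{\left(J \right)} = 13 \left(23 + J\right) = 299 + 13 J$)
$\left(T{\left(-118 \right)} + 23881\right) + A{\left(15,-89 \right)} = \left(\left(299 + 13 \left(-118\right)\right) + 23881\right) + \left(\frac{1}{4} + \frac{1}{8} \left(-89\right)\right) = \left(\left(299 - 1534\right) + 23881\right) + \left(\frac{1}{4} - \frac{89}{8}\right) = \left(-1235 + 23881\right) - \frac{87}{8} = 22646 - \frac{87}{8} = \frac{181081}{8}$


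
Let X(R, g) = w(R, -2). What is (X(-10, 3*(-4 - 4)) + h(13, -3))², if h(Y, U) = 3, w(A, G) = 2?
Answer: 25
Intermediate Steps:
X(R, g) = 2
(X(-10, 3*(-4 - 4)) + h(13, -3))² = (2 + 3)² = 5² = 25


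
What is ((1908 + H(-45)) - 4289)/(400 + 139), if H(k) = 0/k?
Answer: -2381/539 ≈ -4.4174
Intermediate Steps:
H(k) = 0
((1908 + H(-45)) - 4289)/(400 + 139) = ((1908 + 0) - 4289)/(400 + 139) = (1908 - 4289)/539 = -2381*1/539 = -2381/539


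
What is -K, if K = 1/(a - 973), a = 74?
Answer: 1/899 ≈ 0.0011123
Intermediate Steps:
K = -1/899 (K = 1/(74 - 973) = 1/(-899) = -1/899 ≈ -0.0011123)
-K = -1*(-1/899) = 1/899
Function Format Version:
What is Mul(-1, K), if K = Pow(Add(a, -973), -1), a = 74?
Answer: Rational(1, 899) ≈ 0.0011123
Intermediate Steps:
K = Rational(-1, 899) (K = Pow(Add(74, -973), -1) = Pow(-899, -1) = Rational(-1, 899) ≈ -0.0011123)
Mul(-1, K) = Mul(-1, Rational(-1, 899)) = Rational(1, 899)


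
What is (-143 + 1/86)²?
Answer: 151216209/7396 ≈ 20446.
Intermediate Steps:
(-143 + 1/86)² = (-12297/86)² = 151216209/7396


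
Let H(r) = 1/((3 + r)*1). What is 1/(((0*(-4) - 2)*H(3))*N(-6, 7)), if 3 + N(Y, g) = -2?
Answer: ⅗ ≈ 0.60000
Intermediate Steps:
N(Y, g) = -5 (N(Y, g) = -3 - 2 = -5)
H(r) = 1/(3 + r)
1/(((0*(-4) - 2)*H(3))*N(-6, 7)) = 1/(((0*(-4) - 2)/(3 + 3))*(-5)) = 1/(((0 - 2)/6)*(-5)) = 1/(-2*⅙*(-5)) = 1/(-⅓*(-5)) = 1/(5/3) = ⅗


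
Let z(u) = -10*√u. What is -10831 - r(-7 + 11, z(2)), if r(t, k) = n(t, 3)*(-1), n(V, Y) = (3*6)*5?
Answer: -10741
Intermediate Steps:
n(V, Y) = 90 (n(V, Y) = 18*5 = 90)
r(t, k) = -90 (r(t, k) = 90*(-1) = -90)
-10831 - r(-7 + 11, z(2)) = -10831 - 1*(-90) = -10831 + 90 = -10741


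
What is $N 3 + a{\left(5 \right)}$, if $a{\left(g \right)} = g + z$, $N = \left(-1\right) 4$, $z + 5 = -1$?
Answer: $-13$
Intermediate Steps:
$z = -6$ ($z = -5 - 1 = -6$)
$N = -4$
$a{\left(g \right)} = -6 + g$ ($a{\left(g \right)} = g - 6 = -6 + g$)
$N 3 + a{\left(5 \right)} = \left(-4\right) 3 + \left(-6 + 5\right) = -12 - 1 = -13$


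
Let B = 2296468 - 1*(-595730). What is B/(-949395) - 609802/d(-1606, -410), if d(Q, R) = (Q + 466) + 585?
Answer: 7697837332/7025523 ≈ 1095.7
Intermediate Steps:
d(Q, R) = 1051 + Q (d(Q, R) = (466 + Q) + 585 = 1051 + Q)
B = 2892198 (B = 2296468 + 595730 = 2892198)
B/(-949395) - 609802/d(-1606, -410) = 2892198/(-949395) - 609802/(1051 - 1606) = 2892198*(-1/949395) - 609802/(-555) = -964066/316465 - 609802*(-1/555) = -964066/316465 + 609802/555 = 7697837332/7025523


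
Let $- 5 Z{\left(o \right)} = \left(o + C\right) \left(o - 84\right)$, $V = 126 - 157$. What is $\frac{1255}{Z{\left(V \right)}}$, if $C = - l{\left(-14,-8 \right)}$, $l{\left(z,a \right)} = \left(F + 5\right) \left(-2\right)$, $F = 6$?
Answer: $- \frac{1255}{207} \approx -6.0628$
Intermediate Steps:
$l{\left(z,a \right)} = -22$ ($l{\left(z,a \right)} = \left(6 + 5\right) \left(-2\right) = 11 \left(-2\right) = -22$)
$V = -31$ ($V = 126 - 157 = -31$)
$C = 22$ ($C = \left(-1\right) \left(-22\right) = 22$)
$Z{\left(o \right)} = - \frac{\left(-84 + o\right) \left(22 + o\right)}{5}$ ($Z{\left(o \right)} = - \frac{\left(o + 22\right) \left(o - 84\right)}{5} = - \frac{\left(22 + o\right) \left(-84 + o\right)}{5} = - \frac{\left(-84 + o\right) \left(22 + o\right)}{5}$)
$\frac{1255}{Z{\left(V \right)}} = \frac{1255}{\frac{1848}{5} - \frac{\left(-31\right)^{2}}{5} + \frac{62}{5} \left(-31\right)} = \frac{1255}{\frac{1848}{5} - \frac{961}{5} - \frac{1922}{5}} = \frac{1255}{-207} = 1255 \left(- \frac{1}{207}\right) = - \frac{1255}{207}$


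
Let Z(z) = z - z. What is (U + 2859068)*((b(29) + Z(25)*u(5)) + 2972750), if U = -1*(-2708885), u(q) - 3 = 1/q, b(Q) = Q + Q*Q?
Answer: 16556976399860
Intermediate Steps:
b(Q) = Q + Q²
Z(z) = 0
u(q) = 3 + 1/q
U = 2708885
(U + 2859068)*((b(29) + Z(25)*u(5)) + 2972750) = (2708885 + 2859068)*((29*(1 + 29) + 0*(3 + 1/5)) + 2972750) = 5567953*((29*30 + 0*(3 + ⅕)) + 2972750) = 5567953*((870 + 0*(16/5)) + 2972750) = 5567953*((870 + 0) + 2972750) = 5567953*(870 + 2972750) = 5567953*2973620 = 16556976399860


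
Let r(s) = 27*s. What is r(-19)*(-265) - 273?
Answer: 135672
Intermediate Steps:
r(-19)*(-265) - 273 = (27*(-19))*(-265) - 273 = -513*(-265) - 273 = 135945 - 273 = 135672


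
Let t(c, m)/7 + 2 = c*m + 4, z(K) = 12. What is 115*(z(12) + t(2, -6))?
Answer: -6670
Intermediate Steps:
t(c, m) = 14 + 7*c*m (t(c, m) = -14 + 7*(c*m + 4) = -14 + 7*(4 + c*m) = -14 + (28 + 7*c*m) = 14 + 7*c*m)
115*(z(12) + t(2, -6)) = 115*(12 + (14 + 7*2*(-6))) = 115*(12 + (14 - 84)) = 115*(12 - 70) = 115*(-58) = -6670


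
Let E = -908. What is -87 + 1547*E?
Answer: -1404763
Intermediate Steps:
-87 + 1547*E = -87 + 1547*(-908) = -87 - 1404676 = -1404763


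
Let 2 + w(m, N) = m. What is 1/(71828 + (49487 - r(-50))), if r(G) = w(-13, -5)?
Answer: 1/121330 ≈ 8.2420e-6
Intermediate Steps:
w(m, N) = -2 + m
r(G) = -15 (r(G) = -2 - 13 = -15)
1/(71828 + (49487 - r(-50))) = 1/(71828 + (49487 - 1*(-15))) = 1/(71828 + (49487 + 15)) = 1/(71828 + 49502) = 1/121330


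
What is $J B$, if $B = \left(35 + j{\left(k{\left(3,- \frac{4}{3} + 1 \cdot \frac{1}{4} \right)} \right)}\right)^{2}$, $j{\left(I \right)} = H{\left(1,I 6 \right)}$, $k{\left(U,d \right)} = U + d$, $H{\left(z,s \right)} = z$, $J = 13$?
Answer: $16848$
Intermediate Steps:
$j{\left(I \right)} = 1$
$B = 1296$ ($B = \left(35 + 1\right)^{2} = 36^{2} = 1296$)
$J B = 13 \cdot 1296 = 16848$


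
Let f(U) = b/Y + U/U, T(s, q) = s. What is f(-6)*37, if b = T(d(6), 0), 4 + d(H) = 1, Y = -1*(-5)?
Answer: 74/5 ≈ 14.800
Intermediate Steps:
Y = 5
d(H) = -3 (d(H) = -4 + 1 = -3)
b = -3
f(U) = ⅖ (f(U) = -3/5 + U/U = -3*⅕ + 1 = -⅗ + 1 = ⅖)
f(-6)*37 = (⅖)*37 = 74/5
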